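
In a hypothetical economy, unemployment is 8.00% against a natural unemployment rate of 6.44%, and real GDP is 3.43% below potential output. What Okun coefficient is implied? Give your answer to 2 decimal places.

β ≈ 2.20

Okun's law: output gap = -β × (u - u*).
-3.43 = -β × (8 - 6.44) = -β × 1.56, so β = 3.43/1.56 = 2.20.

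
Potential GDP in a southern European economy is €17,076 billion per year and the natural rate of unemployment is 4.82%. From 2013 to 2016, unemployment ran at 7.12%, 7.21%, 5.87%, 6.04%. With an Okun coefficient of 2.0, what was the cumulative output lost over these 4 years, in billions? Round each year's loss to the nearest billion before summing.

€2,377 billion

Year 2013: gap = -2.0 × (7.12 - 4.82) = -4.6%, loss ≈ 17076 × 4.6/100 ≈ 785.
Year 2014: gap = -2.0 × (7.21 - 4.82) = -4.78%, loss ≈ 17076 × 4.78/100 ≈ 816.
Year 2015: gap = -2.0 × (5.87 - 4.82) = -2.1%, loss ≈ 17076 × 2.1/100 ≈ 359.
Year 2016: gap = -2.0 × (6.04 - 4.82) = -2.44%, loss ≈ 17076 × 2.44/100 ≈ 417.
Total lost output = 785 + 816 + 359 + 417 = 2377 billion.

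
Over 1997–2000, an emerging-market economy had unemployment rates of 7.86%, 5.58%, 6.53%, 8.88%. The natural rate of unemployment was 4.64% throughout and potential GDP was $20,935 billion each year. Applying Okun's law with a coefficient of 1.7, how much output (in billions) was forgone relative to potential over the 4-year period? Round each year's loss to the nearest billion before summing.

Year 1997: gap = -1.7 × (7.86 - 4.64) = -5.474%, loss ≈ 20935 × 5.474/100 ≈ 1146.
Year 1998: gap = -1.7 × (5.58 - 4.64) = -1.598%, loss ≈ 20935 × 1.598/100 ≈ 335.
Year 1999: gap = -1.7 × (6.53 - 4.64) = -3.213%, loss ≈ 20935 × 3.213/100 ≈ 673.
Year 2000: gap = -1.7 × (8.88 - 4.64) = -7.208%, loss ≈ 20935 × 7.208/100 ≈ 1509.
Total lost output = 1146 + 335 + 673 + 1509 = 3663 billion.

$3,663 billion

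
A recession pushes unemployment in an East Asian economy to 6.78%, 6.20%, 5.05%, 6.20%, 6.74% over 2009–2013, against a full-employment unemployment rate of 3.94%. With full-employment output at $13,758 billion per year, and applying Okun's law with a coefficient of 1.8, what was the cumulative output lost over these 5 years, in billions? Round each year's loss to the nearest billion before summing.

$2,791 billion

Year 2009: gap = -1.8 × (6.78 - 3.94) = -5.112%, loss ≈ 13758 × 5.112/100 ≈ 703.
Year 2010: gap = -1.8 × (6.2 - 3.94) = -4.068%, loss ≈ 13758 × 4.068/100 ≈ 560.
Year 2011: gap = -1.8 × (5.05 - 3.94) = -1.998%, loss ≈ 13758 × 1.998/100 ≈ 275.
Year 2012: gap = -1.8 × (6.2 - 3.94) = -4.068%, loss ≈ 13758 × 4.068/100 ≈ 560.
Year 2013: gap = -1.8 × (6.74 - 3.94) = -5.04%, loss ≈ 13758 × 5.04/100 ≈ 693.
Total lost output = 703 + 560 + 275 + 560 + 693 = 2791 billion.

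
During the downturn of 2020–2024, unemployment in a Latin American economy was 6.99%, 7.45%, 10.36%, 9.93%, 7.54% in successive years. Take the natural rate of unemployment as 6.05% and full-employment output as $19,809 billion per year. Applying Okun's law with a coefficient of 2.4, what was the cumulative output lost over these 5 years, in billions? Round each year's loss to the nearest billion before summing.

Year 2020: gap = -2.4 × (6.99 - 6.05) = -2.256%, loss ≈ 19809 × 2.256/100 ≈ 447.
Year 2021: gap = -2.4 × (7.45 - 6.05) = -3.36%, loss ≈ 19809 × 3.36/100 ≈ 666.
Year 2022: gap = -2.4 × (10.36 - 6.05) = -10.344%, loss ≈ 19809 × 10.344/100 ≈ 2049.
Year 2023: gap = -2.4 × (9.93 - 6.05) = -9.312%, loss ≈ 19809 × 9.312/100 ≈ 1845.
Year 2024: gap = -2.4 × (7.54 - 6.05) = -3.576%, loss ≈ 19809 × 3.576/100 ≈ 708.
Total lost output = 447 + 666 + 2049 + 1845 + 708 = 5715 billion.

$5,715 billion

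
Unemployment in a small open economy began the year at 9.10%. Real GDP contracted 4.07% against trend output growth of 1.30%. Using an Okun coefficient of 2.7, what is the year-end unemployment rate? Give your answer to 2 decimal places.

Growth-rate Okun's law: g_Y = g_Y* - β × Δu, so Δu = (g_Y* - g_Y)/β.
Δu = (1.3 + 4.07)/2.7 = 5.37/2.7 = 1.99 percentage points.
Year-end unemployment = 9.1 + 1.99 = 11.09%.

11.09%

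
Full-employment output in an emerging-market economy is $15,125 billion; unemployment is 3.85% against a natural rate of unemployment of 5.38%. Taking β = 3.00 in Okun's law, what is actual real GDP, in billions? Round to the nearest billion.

Unemployment gap = 3.85 - 5.38 = -1.53 points, so the output gap is -3 × (-1.53) = 4.59%.
Actual GDP = 15125 × (1 + 4.59/100) = 15125 × 1.0459 ≈ 15819 billion.

$15,819 billion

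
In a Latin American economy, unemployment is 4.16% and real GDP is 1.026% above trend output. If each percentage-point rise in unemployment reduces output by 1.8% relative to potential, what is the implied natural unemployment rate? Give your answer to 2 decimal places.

4.73%

From Okun's law, u - u* = -(output gap)/β = -(1.026)/1.8 = -0.57 points.
So u* = 4.16 + 0.57 = 4.73%.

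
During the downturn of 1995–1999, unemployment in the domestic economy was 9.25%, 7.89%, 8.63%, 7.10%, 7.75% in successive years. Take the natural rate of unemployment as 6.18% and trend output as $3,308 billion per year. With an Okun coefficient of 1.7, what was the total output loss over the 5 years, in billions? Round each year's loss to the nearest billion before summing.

$547 billion

Year 1995: gap = -1.7 × (9.25 - 6.18) = -5.219%, loss ≈ 3308 × 5.219/100 ≈ 173.
Year 1996: gap = -1.7 × (7.89 - 6.18) = -2.907%, loss ≈ 3308 × 2.907/100 ≈ 96.
Year 1997: gap = -1.7 × (8.63 - 6.18) = -4.165%, loss ≈ 3308 × 4.165/100 ≈ 138.
Year 1998: gap = -1.7 × (7.1 - 6.18) = -1.564%, loss ≈ 3308 × 1.564/100 ≈ 52.
Year 1999: gap = -1.7 × (7.75 - 6.18) = -2.669%, loss ≈ 3308 × 2.669/100 ≈ 88.
Total lost output = 173 + 96 + 138 + 52 + 88 = 547 billion.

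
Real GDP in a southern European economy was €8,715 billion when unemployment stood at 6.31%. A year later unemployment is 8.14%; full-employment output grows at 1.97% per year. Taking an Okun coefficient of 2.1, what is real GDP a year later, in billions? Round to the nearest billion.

Δu = 8.14 - 6.31 = 1.83 points.
Okun's law (growth form): g_Y = g_Y* - β × Δu = 1.97 - 2.1 × (1.83) = 1.97 - 3.843 = -1.873%.
Real GDP in the next year = 8715 × (1 - 1.873/100) = 8715 × 0.98127 ≈ 8552 billion.

€8,552 billion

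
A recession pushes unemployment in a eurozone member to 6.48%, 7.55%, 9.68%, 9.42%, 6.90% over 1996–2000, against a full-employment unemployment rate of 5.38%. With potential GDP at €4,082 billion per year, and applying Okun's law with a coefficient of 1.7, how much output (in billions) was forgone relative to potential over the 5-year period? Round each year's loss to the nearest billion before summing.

Year 1996: gap = -1.7 × (6.48 - 5.38) = -1.87%, loss ≈ 4082 × 1.87/100 ≈ 76.
Year 1997: gap = -1.7 × (7.55 - 5.38) = -3.689%, loss ≈ 4082 × 3.689/100 ≈ 151.
Year 1998: gap = -1.7 × (9.68 - 5.38) = -7.31%, loss ≈ 4082 × 7.31/100 ≈ 298.
Year 1999: gap = -1.7 × (9.42 - 5.38) = -6.868%, loss ≈ 4082 × 6.868/100 ≈ 280.
Year 2000: gap = -1.7 × (6.9 - 5.38) = -2.584%, loss ≈ 4082 × 2.584/100 ≈ 105.
Total lost output = 76 + 151 + 298 + 280 + 105 = 910 billion.

€910 billion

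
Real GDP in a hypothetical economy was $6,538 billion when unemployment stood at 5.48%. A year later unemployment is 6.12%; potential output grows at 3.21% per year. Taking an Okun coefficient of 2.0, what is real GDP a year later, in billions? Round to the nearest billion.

Δu = 6.12 - 5.48 = 0.64 points.
Okun's law (growth form): g_Y = g_Y* - β × Δu = 3.21 - 2.0 × (0.64) = 3.21 - 1.28 = 1.93%.
Real GDP in the next year = 6538 × (1 + 1.93/100) = 6538 × 1.0193 ≈ 6664 billion.

$6,664 billion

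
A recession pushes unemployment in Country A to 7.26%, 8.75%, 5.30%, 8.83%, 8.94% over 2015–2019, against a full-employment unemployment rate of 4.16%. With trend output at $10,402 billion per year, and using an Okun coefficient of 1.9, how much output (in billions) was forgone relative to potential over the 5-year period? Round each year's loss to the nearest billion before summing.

Year 2015: gap = -1.9 × (7.26 - 4.16) = -5.89%, loss ≈ 10402 × 5.89/100 ≈ 613.
Year 2016: gap = -1.9 × (8.75 - 4.16) = -8.721%, loss ≈ 10402 × 8.721/100 ≈ 907.
Year 2017: gap = -1.9 × (5.3 - 4.16) = -2.166%, loss ≈ 10402 × 2.166/100 ≈ 225.
Year 2018: gap = -1.9 × (8.83 - 4.16) = -8.873%, loss ≈ 10402 × 8.873/100 ≈ 923.
Year 2019: gap = -1.9 × (8.94 - 4.16) = -9.082%, loss ≈ 10402 × 9.082/100 ≈ 945.
Total lost output = 613 + 907 + 225 + 923 + 945 = 3613 billion.

$3,613 billion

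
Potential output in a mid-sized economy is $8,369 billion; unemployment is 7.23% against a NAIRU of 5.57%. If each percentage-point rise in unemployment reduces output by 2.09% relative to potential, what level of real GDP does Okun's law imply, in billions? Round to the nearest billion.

$8,079 billion

Unemployment gap = 7.23 - 5.57 = 1.66 points, so the output gap is -2.09 × 1.66 = -3.4694%.
Actual GDP = 8369 × (1 - 3.4694/100) = 8369 × 0.965306 ≈ 8079 billion.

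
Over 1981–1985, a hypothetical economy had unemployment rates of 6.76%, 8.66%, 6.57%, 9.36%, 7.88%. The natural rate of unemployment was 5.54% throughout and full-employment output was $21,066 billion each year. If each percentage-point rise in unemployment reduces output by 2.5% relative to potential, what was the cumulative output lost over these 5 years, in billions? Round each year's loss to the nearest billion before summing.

$6,072 billion

Year 1981: gap = -2.5 × (6.76 - 5.54) = -3.05%, loss ≈ 21066 × 3.05/100 ≈ 643.
Year 1982: gap = -2.5 × (8.66 - 5.54) = -7.8%, loss ≈ 21066 × 7.8/100 ≈ 1643.
Year 1983: gap = -2.5 × (6.57 - 5.54) = -2.575%, loss ≈ 21066 × 2.575/100 ≈ 542.
Year 1984: gap = -2.5 × (9.36 - 5.54) = -9.55%, loss ≈ 21066 × 9.55/100 ≈ 2012.
Year 1985: gap = -2.5 × (7.88 - 5.54) = -5.85%, loss ≈ 21066 × 5.85/100 ≈ 1232.
Total lost output = 643 + 1643 + 542 + 2012 + 1232 = 6072 billion.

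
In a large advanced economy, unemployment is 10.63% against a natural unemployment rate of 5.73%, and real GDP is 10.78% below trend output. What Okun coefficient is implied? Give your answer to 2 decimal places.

Okun's law: output gap = -β × (u - u*).
-10.78 = -β × (10.63 - 5.73) = -β × 4.9, so β = 10.78/4.9 = 2.20.

β ≈ 2.20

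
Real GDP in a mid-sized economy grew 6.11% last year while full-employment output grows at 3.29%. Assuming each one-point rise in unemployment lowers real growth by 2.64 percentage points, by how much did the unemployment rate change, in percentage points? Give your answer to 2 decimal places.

Growth-rate Okun's law: g_Y = g_Y* - β × Δu, so Δu = (g_Y* - g_Y)/β.
Δu = (3.29 - 6.11)/2.64 = -2.82/2.64 = -1.07 percentage points.

-1.07 percentage points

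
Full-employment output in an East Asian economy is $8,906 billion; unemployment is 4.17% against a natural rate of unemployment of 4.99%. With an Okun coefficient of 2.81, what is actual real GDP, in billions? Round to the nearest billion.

$9,111 billion

Unemployment gap = 4.17 - 4.99 = -0.82 points, so the output gap is -2.81 × (-0.82) = 2.3042%.
Actual GDP = 8906 × (1 + 2.3042/100) = 8906 × 1.023042 ≈ 9111 billion.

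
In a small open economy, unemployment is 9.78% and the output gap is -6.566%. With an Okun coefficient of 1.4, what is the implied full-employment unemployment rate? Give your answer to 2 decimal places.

5.09%

From Okun's law, u - u* = -(output gap)/β = -(-6.566)/1.4 = 4.69 points.
So u* = 9.78 - 4.69 = 5.09%.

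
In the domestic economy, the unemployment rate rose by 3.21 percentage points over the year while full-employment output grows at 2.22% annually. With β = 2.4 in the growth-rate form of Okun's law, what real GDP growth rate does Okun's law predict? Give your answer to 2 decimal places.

-5.48%

Growth-rate Okun's law: g_Y = g_Y* - β × Δu.
g_Y = 2.22 - 2.4 × (3.21) = 2.22 - 7.704 = -5.484%, i.e. -5.48% to 2 d.p.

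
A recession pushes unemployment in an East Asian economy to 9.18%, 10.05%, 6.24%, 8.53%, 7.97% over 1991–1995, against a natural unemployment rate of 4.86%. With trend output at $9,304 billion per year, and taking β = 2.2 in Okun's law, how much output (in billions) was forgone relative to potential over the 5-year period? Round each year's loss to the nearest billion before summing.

$3,616 billion

Year 1991: gap = -2.2 × (9.18 - 4.86) = -9.504%, loss ≈ 9304 × 9.504/100 ≈ 884.
Year 1992: gap = -2.2 × (10.05 - 4.86) = -11.418%, loss ≈ 9304 × 11.418/100 ≈ 1062.
Year 1993: gap = -2.2 × (6.24 - 4.86) = -3.036%, loss ≈ 9304 × 3.036/100 ≈ 282.
Year 1994: gap = -2.2 × (8.53 - 4.86) = -8.074%, loss ≈ 9304 × 8.074/100 ≈ 751.
Year 1995: gap = -2.2 × (7.97 - 4.86) = -6.842%, loss ≈ 9304 × 6.842/100 ≈ 637.
Total lost output = 884 + 1062 + 282 + 751 + 637 = 3616 billion.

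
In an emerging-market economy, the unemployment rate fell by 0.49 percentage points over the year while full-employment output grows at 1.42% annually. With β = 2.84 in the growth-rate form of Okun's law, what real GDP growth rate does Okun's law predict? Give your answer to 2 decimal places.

Growth-rate Okun's law: g_Y = g_Y* - β × Δu.
g_Y = 1.42 - 2.84 × (-0.49) = 1.42 + 1.3916 = 2.8116%, i.e. 2.81% to 2 d.p.

2.81%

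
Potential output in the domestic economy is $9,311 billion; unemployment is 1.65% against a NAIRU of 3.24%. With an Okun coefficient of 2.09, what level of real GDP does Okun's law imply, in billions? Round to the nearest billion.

$9,620 billion

Unemployment gap = 1.65 - 3.24 = -1.59 points, so the output gap is -2.09 × (-1.59) = 3.3231%.
Actual GDP = 9311 × (1 + 3.3231/100) = 9311 × 1.033231 ≈ 9620 billion.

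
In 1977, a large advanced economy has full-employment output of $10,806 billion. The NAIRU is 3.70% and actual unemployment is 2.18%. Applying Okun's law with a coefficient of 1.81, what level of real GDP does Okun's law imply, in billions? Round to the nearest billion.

Unemployment gap = 2.18 - 3.7 = -1.52 points, so the output gap is -1.81 × (-1.52) = 2.7512%.
Actual GDP = 10806 × (1 + 2.7512/100) = 10806 × 1.027512 ≈ 11103 billion.

$11,103 billion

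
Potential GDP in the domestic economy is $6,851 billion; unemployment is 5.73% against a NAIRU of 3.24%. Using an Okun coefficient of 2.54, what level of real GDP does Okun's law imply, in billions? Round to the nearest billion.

Unemployment gap = 5.73 - 3.24 = 2.49 points, so the output gap is -2.54 × 2.49 = -6.3246%.
Actual GDP = 6851 × (1 - 6.3246/100) = 6851 × 0.936754 ≈ 6418 billion.

$6,418 billion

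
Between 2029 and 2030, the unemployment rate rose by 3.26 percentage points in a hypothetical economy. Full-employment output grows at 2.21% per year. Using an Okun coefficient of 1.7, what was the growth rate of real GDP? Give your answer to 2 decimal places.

-3.33%

Growth-rate Okun's law: g_Y = g_Y* - β × Δu.
g_Y = 2.21 - 1.7 × (3.26) = 2.21 - 5.542 = -3.332%, i.e. -3.33% to 2 d.p.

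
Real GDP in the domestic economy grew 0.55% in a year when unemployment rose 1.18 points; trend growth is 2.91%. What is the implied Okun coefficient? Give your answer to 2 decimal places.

Growth form: g_Y = g_Y* - β × Δu, so β = (g_Y* - g_Y)/Δu.
β = (2.91 - 0.55)/1.18 = 2.36/1.18 = 2.00.

β ≈ 2.00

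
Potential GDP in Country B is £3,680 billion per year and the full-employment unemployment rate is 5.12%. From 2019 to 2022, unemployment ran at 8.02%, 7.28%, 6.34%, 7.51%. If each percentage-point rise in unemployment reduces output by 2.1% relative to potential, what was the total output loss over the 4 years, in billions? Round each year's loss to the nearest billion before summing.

Year 2019: gap = -2.1 × (8.02 - 5.12) = -6.09%, loss ≈ 3680 × 6.09/100 ≈ 224.
Year 2020: gap = -2.1 × (7.28 - 5.12) = -4.536%, loss ≈ 3680 × 4.536/100 ≈ 167.
Year 2021: gap = -2.1 × (6.34 - 5.12) = -2.562%, loss ≈ 3680 × 2.562/100 ≈ 94.
Year 2022: gap = -2.1 × (7.51 - 5.12) = -5.019%, loss ≈ 3680 × 5.019/100 ≈ 185.
Total lost output = 224 + 167 + 94 + 185 = 670 billion.

£670 billion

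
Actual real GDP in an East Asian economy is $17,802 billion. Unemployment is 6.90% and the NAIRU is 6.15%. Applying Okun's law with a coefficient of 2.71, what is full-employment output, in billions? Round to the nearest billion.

Unemployment gap = 6.9 - 6.15 = 0.75 points, so output gap = -2.71 × 0.75 = -2.0325%.
Since Y = Y* × (1 + gap/100), Y* = 17802/0.979675 ≈ 18171 billion.

$18,171 billion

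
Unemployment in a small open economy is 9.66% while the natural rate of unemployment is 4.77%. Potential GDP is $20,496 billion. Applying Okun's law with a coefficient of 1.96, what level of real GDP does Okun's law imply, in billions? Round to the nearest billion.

$18,532 billion

Unemployment gap = 9.66 - 4.77 = 4.89 points, so the output gap is -1.96 × 4.89 = -9.5844%.
Actual GDP = 20496 × (1 - 9.5844/100) = 20496 × 0.904156 ≈ 18532 billion.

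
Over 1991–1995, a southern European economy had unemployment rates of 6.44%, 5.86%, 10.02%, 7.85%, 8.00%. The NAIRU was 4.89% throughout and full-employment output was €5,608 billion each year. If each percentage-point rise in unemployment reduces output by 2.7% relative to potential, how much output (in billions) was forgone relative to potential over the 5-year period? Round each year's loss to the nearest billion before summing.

€2,078 billion

Year 1991: gap = -2.7 × (6.44 - 4.89) = -4.185%, loss ≈ 5608 × 4.185/100 ≈ 235.
Year 1992: gap = -2.7 × (5.86 - 4.89) = -2.619%, loss ≈ 5608 × 2.619/100 ≈ 147.
Year 1993: gap = -2.7 × (10.02 - 4.89) = -13.851%, loss ≈ 5608 × 13.851/100 ≈ 777.
Year 1994: gap = -2.7 × (7.85 - 4.89) = -7.992%, loss ≈ 5608 × 7.992/100 ≈ 448.
Year 1995: gap = -2.7 × (8 - 4.89) = -8.397%, loss ≈ 5608 × 8.397/100 ≈ 471.
Total lost output = 235 + 147 + 777 + 448 + 471 = 2078 billion.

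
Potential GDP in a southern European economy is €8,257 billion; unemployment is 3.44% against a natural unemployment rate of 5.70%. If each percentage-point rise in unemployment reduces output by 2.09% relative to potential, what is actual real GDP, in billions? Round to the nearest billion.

€8,647 billion

Unemployment gap = 3.44 - 5.7 = -2.26 points, so the output gap is -2.09 × (-2.26) = 4.7234%.
Actual GDP = 8257 × (1 + 4.7234/100) = 8257 × 1.047234 ≈ 8647 billion.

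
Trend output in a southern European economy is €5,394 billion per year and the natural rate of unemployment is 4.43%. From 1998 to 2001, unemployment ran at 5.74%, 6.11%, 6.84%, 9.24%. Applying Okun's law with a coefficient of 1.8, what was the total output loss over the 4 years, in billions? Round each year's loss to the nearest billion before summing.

Year 1998: gap = -1.8 × (5.74 - 4.43) = -2.358%, loss ≈ 5394 × 2.358/100 ≈ 127.
Year 1999: gap = -1.8 × (6.11 - 4.43) = -3.024%, loss ≈ 5394 × 3.024/100 ≈ 163.
Year 2000: gap = -1.8 × (6.84 - 4.43) = -4.338%, loss ≈ 5394 × 4.338/100 ≈ 234.
Year 2001: gap = -1.8 × (9.24 - 4.43) = -8.658%, loss ≈ 5394 × 8.658/100 ≈ 467.
Total lost output = 127 + 163 + 234 + 467 = 991 billion.

€991 billion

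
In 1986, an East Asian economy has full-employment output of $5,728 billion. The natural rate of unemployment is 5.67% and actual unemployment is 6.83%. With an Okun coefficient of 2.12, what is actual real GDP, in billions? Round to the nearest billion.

Unemployment gap = 6.83 - 5.67 = 1.16 points, so the output gap is -2.12 × 1.16 = -2.4592%.
Actual GDP = 5728 × (1 - 2.4592/100) = 5728 × 0.975408 ≈ 5587 billion.

$5,587 billion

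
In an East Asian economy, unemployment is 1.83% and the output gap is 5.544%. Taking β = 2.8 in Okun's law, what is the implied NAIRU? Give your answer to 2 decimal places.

From Okun's law, u - u* = -(output gap)/β = -(5.544)/2.8 = -1.98 points.
So u* = 1.83 + 1.98 = 3.81%.

3.81%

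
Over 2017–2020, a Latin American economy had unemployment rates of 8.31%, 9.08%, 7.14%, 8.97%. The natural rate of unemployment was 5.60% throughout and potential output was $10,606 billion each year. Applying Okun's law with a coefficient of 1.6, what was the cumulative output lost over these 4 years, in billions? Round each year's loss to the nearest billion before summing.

$1,884 billion

Year 2017: gap = -1.6 × (8.31 - 5.6) = -4.336%, loss ≈ 10606 × 4.336/100 ≈ 460.
Year 2018: gap = -1.6 × (9.08 - 5.6) = -5.568%, loss ≈ 10606 × 5.568/100 ≈ 591.
Year 2019: gap = -1.6 × (7.14 - 5.6) = -2.464%, loss ≈ 10606 × 2.464/100 ≈ 261.
Year 2020: gap = -1.6 × (8.97 - 5.6) = -5.392%, loss ≈ 10606 × 5.392/100 ≈ 572.
Total lost output = 460 + 591 + 261 + 572 = 1884 billion.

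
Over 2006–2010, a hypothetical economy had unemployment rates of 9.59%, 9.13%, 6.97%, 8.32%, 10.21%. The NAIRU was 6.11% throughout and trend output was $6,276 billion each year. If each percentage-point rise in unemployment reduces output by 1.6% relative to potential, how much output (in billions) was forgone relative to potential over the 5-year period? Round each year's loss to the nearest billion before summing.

Year 2006: gap = -1.6 × (9.59 - 6.11) = -5.568%, loss ≈ 6276 × 5.568/100 ≈ 349.
Year 2007: gap = -1.6 × (9.13 - 6.11) = -4.832%, loss ≈ 6276 × 4.832/100 ≈ 303.
Year 2008: gap = -1.6 × (6.97 - 6.11) = -1.376%, loss ≈ 6276 × 1.376/100 ≈ 86.
Year 2009: gap = -1.6 × (8.32 - 6.11) = -3.536%, loss ≈ 6276 × 3.536/100 ≈ 222.
Year 2010: gap = -1.6 × (10.21 - 6.11) = -6.56%, loss ≈ 6276 × 6.56/100 ≈ 412.
Total lost output = 349 + 303 + 86 + 222 + 412 = 1372 billion.

$1,372 billion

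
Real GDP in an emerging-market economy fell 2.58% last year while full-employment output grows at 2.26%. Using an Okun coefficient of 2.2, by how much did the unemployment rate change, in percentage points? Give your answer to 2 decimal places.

Growth-rate Okun's law: g_Y = g_Y* - β × Δu, so Δu = (g_Y* - g_Y)/β.
Δu = (2.26 + 2.58)/2.2 = 4.84/2.2 = 2.20 percentage points.

2.20 percentage points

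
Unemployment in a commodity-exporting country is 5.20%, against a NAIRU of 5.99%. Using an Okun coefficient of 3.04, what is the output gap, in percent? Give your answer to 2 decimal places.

2.40%

The unemployment gap is 5.2 - 5.99 = -0.79 percentage points.
Okun's law gives an output gap of -3.04 × (-0.79) = 2.4016%, i.e. 2.40% above potential.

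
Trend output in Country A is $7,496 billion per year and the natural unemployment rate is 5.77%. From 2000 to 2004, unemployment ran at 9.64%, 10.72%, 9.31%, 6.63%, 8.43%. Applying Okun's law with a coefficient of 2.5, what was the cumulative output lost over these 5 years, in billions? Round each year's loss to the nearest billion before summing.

Year 2000: gap = -2.5 × (9.64 - 5.77) = -9.675%, loss ≈ 7496 × 9.675/100 ≈ 725.
Year 2001: gap = -2.5 × (10.72 - 5.77) = -12.375%, loss ≈ 7496 × 12.375/100 ≈ 928.
Year 2002: gap = -2.5 × (9.31 - 5.77) = -8.85%, loss ≈ 7496 × 8.85/100 ≈ 663.
Year 2003: gap = -2.5 × (6.63 - 5.77) = -2.15%, loss ≈ 7496 × 2.15/100 ≈ 161.
Year 2004: gap = -2.5 × (8.43 - 5.77) = -6.65%, loss ≈ 7496 × 6.65/100 ≈ 498.
Total lost output = 725 + 928 + 663 + 161 + 498 = 2975 billion.

$2,975 billion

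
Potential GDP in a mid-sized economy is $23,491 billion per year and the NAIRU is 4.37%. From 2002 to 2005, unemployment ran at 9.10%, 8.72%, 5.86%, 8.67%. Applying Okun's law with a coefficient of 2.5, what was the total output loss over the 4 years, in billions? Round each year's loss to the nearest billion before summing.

Year 2002: gap = -2.5 × (9.1 - 4.37) = -11.825%, loss ≈ 23491 × 11.825/100 ≈ 2778.
Year 2003: gap = -2.5 × (8.72 - 4.37) = -10.875%, loss ≈ 23491 × 10.875/100 ≈ 2555.
Year 2004: gap = -2.5 × (5.86 - 4.37) = -3.725%, loss ≈ 23491 × 3.725/100 ≈ 875.
Year 2005: gap = -2.5 × (8.67 - 4.37) = -10.75%, loss ≈ 23491 × 10.75/100 ≈ 2525.
Total lost output = 2778 + 2555 + 875 + 2525 = 8733 billion.

$8,733 billion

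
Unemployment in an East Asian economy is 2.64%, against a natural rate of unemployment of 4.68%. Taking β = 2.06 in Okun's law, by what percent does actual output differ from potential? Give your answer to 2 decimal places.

4.20%

The unemployment gap is 2.64 - 4.68 = -2.04 percentage points.
Okun's law gives an output gap of -2.06 × (-2.04) = 4.2024%, i.e. 4.20% above potential.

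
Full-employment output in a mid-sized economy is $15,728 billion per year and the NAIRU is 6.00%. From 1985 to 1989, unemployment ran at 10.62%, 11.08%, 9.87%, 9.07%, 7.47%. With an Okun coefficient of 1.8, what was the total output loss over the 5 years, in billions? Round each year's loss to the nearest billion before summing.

Year 1985: gap = -1.8 × (10.62 - 6) = -8.316%, loss ≈ 15728 × 8.316/100 ≈ 1308.
Year 1986: gap = -1.8 × (11.08 - 6) = -9.144%, loss ≈ 15728 × 9.144/100 ≈ 1438.
Year 1987: gap = -1.8 × (9.87 - 6) = -6.966%, loss ≈ 15728 × 6.966/100 ≈ 1096.
Year 1988: gap = -1.8 × (9.07 - 6) = -5.526%, loss ≈ 15728 × 5.526/100 ≈ 869.
Year 1989: gap = -1.8 × (7.47 - 6) = -2.646%, loss ≈ 15728 × 2.646/100 ≈ 416.
Total lost output = 1308 + 1438 + 1096 + 869 + 416 = 5127 billion.

$5,127 billion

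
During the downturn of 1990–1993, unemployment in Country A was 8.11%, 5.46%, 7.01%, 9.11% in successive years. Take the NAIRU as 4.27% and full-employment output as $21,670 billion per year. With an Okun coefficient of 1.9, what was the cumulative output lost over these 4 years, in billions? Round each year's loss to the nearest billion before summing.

$5,192 billion

Year 1990: gap = -1.9 × (8.11 - 4.27) = -7.296%, loss ≈ 21670 × 7.296/100 ≈ 1581.
Year 1991: gap = -1.9 × (5.46 - 4.27) = -2.261%, loss ≈ 21670 × 2.261/100 ≈ 490.
Year 1992: gap = -1.9 × (7.01 - 4.27) = -5.206%, loss ≈ 21670 × 5.206/100 ≈ 1128.
Year 1993: gap = -1.9 × (9.11 - 4.27) = -9.196%, loss ≈ 21670 × 9.196/100 ≈ 1993.
Total lost output = 1581 + 490 + 1128 + 1993 = 5192 billion.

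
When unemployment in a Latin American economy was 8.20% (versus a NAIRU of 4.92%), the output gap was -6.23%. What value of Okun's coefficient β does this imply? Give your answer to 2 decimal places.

Okun's law: output gap = -β × (u - u*).
-6.23 = -β × (8.2 - 4.92) = -β × 3.28, so β = 6.23/3.28 = 1.90.

β ≈ 1.90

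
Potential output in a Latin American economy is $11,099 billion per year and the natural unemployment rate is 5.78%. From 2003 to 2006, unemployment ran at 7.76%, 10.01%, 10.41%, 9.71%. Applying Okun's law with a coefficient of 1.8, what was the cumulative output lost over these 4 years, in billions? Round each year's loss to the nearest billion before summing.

Year 2003: gap = -1.8 × (7.76 - 5.78) = -3.564%, loss ≈ 11099 × 3.564/100 ≈ 396.
Year 2004: gap = -1.8 × (10.01 - 5.78) = -7.614%, loss ≈ 11099 × 7.614/100 ≈ 845.
Year 2005: gap = -1.8 × (10.41 - 5.78) = -8.334%, loss ≈ 11099 × 8.334/100 ≈ 925.
Year 2006: gap = -1.8 × (9.71 - 5.78) = -7.074%, loss ≈ 11099 × 7.074/100 ≈ 785.
Total lost output = 396 + 845 + 925 + 785 = 2951 billion.

$2,951 billion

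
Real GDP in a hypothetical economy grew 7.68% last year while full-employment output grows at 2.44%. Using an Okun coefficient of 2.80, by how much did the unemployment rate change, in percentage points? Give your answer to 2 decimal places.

Growth-rate Okun's law: g_Y = g_Y* - β × Δu, so Δu = (g_Y* - g_Y)/β.
Δu = (2.44 - 7.68)/2.80 = -5.24/2.80 = -1.87 percentage points.

-1.87 percentage points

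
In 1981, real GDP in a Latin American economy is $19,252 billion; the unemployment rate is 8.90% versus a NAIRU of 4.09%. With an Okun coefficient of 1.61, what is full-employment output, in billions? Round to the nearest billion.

$20,868 billion

Unemployment gap = 8.9 - 4.09 = 4.81 points, so output gap = -1.61 × 4.81 = -7.7441%.
Since Y = Y* × (1 + gap/100), Y* = 19252/0.922559 ≈ 20868 billion.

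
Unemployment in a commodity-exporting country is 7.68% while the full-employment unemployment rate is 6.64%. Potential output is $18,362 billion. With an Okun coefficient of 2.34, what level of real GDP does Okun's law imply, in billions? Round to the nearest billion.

$17,915 billion

Unemployment gap = 7.68 - 6.64 = 1.04 points, so the output gap is -2.34 × 1.04 = -2.4336%.
Actual GDP = 18362 × (1 - 2.4336/100) = 18362 × 0.975664 ≈ 17915 billion.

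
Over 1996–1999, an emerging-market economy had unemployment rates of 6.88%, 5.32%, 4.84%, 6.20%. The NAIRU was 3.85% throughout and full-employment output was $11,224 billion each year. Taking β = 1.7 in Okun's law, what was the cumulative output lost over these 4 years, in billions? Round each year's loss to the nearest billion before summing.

Year 1996: gap = -1.7 × (6.88 - 3.85) = -5.151%, loss ≈ 11224 × 5.151/100 ≈ 578.
Year 1997: gap = -1.7 × (5.32 - 3.85) = -2.499%, loss ≈ 11224 × 2.499/100 ≈ 280.
Year 1998: gap = -1.7 × (4.84 - 3.85) = -1.683%, loss ≈ 11224 × 1.683/100 ≈ 189.
Year 1999: gap = -1.7 × (6.2 - 3.85) = -3.995%, loss ≈ 11224 × 3.995/100 ≈ 448.
Total lost output = 578 + 280 + 189 + 448 = 1495 billion.

$1,495 billion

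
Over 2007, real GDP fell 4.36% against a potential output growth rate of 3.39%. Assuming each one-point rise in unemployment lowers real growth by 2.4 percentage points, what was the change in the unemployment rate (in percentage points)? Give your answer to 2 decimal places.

Growth-rate Okun's law: g_Y = g_Y* - β × Δu, so Δu = (g_Y* - g_Y)/β.
Δu = (3.39 + 4.36)/2.4 = 7.75/2.4 = 3.23 percentage points.

3.23 percentage points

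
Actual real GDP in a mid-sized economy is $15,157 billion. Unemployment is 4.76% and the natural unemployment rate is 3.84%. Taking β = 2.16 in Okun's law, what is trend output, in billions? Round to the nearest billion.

Unemployment gap = 4.76 - 3.84 = 0.92 points, so output gap = -2.16 × 0.92 = -1.9872%.
Since Y = Y* × (1 + gap/100), Y* = 15157/0.980128 ≈ 15464 billion.

$15,464 billion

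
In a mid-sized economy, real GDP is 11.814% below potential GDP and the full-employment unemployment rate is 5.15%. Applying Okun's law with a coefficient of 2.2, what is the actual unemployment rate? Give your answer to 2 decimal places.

10.52%

From Okun's law, u - u* = -(output gap)/β = -(-11.814)/2.2 = 5.37 points.
So u = 5.15 + 5.37 = 10.52%.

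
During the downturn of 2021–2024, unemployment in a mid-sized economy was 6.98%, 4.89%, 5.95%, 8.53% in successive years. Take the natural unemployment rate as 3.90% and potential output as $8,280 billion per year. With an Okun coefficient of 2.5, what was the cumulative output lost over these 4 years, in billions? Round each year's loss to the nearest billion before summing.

Year 2021: gap = -2.5 × (6.98 - 3.9) = -7.7%, loss ≈ 8280 × 7.7/100 ≈ 638.
Year 2022: gap = -2.5 × (4.89 - 3.9) = -2.475%, loss ≈ 8280 × 2.475/100 ≈ 205.
Year 2023: gap = -2.5 × (5.95 - 3.9) = -5.125%, loss ≈ 8280 × 5.125/100 ≈ 424.
Year 2024: gap = -2.5 × (8.53 - 3.9) = -11.575%, loss ≈ 8280 × 11.575/100 ≈ 958.
Total lost output = 638 + 205 + 424 + 958 = 2225 billion.

$2,225 billion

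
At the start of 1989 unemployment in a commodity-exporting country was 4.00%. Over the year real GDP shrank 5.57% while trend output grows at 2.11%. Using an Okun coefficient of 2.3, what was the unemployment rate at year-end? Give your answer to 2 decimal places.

7.34%

Growth-rate Okun's law: g_Y = g_Y* - β × Δu, so Δu = (g_Y* - g_Y)/β.
Δu = (2.11 + 5.57)/2.3 = 7.68/2.3 = 3.34 percentage points.
Year-end unemployment = 4 + 3.34 = 7.34%.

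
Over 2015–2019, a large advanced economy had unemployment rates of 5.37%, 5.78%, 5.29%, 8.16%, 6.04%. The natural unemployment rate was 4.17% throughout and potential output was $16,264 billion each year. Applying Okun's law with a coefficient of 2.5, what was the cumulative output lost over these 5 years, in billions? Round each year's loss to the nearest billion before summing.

$3,980 billion

Year 2015: gap = -2.5 × (5.37 - 4.17) = -3%, loss ≈ 16264 × 3/100 ≈ 488.
Year 2016: gap = -2.5 × (5.78 - 4.17) = -4.025%, loss ≈ 16264 × 4.025/100 ≈ 655.
Year 2017: gap = -2.5 × (5.29 - 4.17) = -2.8%, loss ≈ 16264 × 2.8/100 ≈ 455.
Year 2018: gap = -2.5 × (8.16 - 4.17) = -9.975%, loss ≈ 16264 × 9.975/100 ≈ 1622.
Year 2019: gap = -2.5 × (6.04 - 4.17) = -4.675%, loss ≈ 16264 × 4.675/100 ≈ 760.
Total lost output = 488 + 655 + 455 + 1622 + 760 = 3980 billion.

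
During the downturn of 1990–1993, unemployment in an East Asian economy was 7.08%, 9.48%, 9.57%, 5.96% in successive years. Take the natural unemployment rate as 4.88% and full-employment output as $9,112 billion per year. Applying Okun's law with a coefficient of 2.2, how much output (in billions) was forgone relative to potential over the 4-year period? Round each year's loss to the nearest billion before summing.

Year 1990: gap = -2.2 × (7.08 - 4.88) = -4.84%, loss ≈ 9112 × 4.84/100 ≈ 441.
Year 1991: gap = -2.2 × (9.48 - 4.88) = -10.12%, loss ≈ 9112 × 10.12/100 ≈ 922.
Year 1992: gap = -2.2 × (9.57 - 4.88) = -10.318%, loss ≈ 9112 × 10.318/100 ≈ 940.
Year 1993: gap = -2.2 × (5.96 - 4.88) = -2.376%, loss ≈ 9112 × 2.376/100 ≈ 217.
Total lost output = 441 + 922 + 940 + 217 = 2520 billion.

$2,520 billion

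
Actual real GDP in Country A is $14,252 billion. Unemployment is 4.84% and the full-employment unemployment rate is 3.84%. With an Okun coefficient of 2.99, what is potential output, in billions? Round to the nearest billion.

$14,691 billion

Unemployment gap = 4.84 - 3.84 = 1 point, so output gap = -2.99 × 1 = -2.99%.
Since Y = Y* × (1 + gap/100), Y* = 14252/0.9701 ≈ 14691 billion.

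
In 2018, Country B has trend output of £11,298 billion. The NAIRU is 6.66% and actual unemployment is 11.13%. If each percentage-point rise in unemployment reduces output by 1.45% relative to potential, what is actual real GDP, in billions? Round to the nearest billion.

Unemployment gap = 11.13 - 6.66 = 4.47 points, so the output gap is -1.45 × 4.47 = -6.4815%.
Actual GDP = 11298 × (1 - 6.4815/100) = 11298 × 0.935185 ≈ 10566 billion.

£10,566 billion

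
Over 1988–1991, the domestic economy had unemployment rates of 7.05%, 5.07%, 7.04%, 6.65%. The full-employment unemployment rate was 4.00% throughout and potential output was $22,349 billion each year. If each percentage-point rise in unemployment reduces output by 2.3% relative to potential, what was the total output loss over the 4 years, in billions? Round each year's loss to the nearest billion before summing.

$5,043 billion

Year 1988: gap = -2.3 × (7.05 - 4) = -7.015%, loss ≈ 22349 × 7.015/100 ≈ 1568.
Year 1989: gap = -2.3 × (5.07 - 4) = -2.461%, loss ≈ 22349 × 2.461/100 ≈ 550.
Year 1990: gap = -2.3 × (7.04 - 4) = -6.992%, loss ≈ 22349 × 6.992/100 ≈ 1563.
Year 1991: gap = -2.3 × (6.65 - 4) = -6.095%, loss ≈ 22349 × 6.095/100 ≈ 1362.
Total lost output = 1568 + 550 + 1563 + 1362 = 5043 billion.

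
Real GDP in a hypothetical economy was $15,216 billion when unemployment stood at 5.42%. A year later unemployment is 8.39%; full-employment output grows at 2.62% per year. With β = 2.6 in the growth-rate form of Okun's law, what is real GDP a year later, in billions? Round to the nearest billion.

Δu = 8.39 - 5.42 = 2.97 points.
Okun's law (growth form): g_Y = g_Y* - β × Δu = 2.62 - 2.6 × (2.97) = 2.62 - 7.722 = -5.102%.
Real GDP in the next year = 15216 × (1 - 5.102/100) = 15216 × 0.94898 ≈ 14440 billion.

$14,440 billion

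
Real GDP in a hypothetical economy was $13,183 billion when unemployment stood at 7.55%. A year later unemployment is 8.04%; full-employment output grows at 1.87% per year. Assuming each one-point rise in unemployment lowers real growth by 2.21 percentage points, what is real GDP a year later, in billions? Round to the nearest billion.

$13,287 billion

Δu = 8.04 - 7.55 = 0.49 points.
Okun's law (growth form): g_Y = g_Y* - β × Δu = 1.87 - 2.21 × (0.49) = 1.87 - 1.0829 = 0.7871%.
Real GDP in the next year = 13183 × (1 + 0.7871/100) = 13183 × 1.007871 ≈ 13287 billion.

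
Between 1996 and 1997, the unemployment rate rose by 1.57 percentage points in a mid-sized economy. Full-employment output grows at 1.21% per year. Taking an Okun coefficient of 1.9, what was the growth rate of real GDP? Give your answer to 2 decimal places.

-1.77%

Growth-rate Okun's law: g_Y = g_Y* - β × Δu.
g_Y = 1.21 - 1.9 × (1.57) = 1.21 - 2.983 = -1.773%, i.e. -1.77% to 2 d.p.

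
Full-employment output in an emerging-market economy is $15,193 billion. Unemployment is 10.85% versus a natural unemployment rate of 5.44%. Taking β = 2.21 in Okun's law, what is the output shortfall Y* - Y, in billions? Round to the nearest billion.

$1,816 billion

Output gap = -2.21 × (10.85 - 5.44) = -2.21 × 5.41 = -11.9561%.
Actual GDP ≈ 15193 × 0.880439 ≈ 13377 billion, so the shortfall is 15193 - 13377 = 1816 billion.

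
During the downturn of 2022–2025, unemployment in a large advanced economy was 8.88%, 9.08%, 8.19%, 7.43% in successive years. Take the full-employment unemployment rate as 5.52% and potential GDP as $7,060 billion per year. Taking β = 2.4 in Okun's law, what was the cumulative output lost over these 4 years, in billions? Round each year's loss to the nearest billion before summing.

Year 2022: gap = -2.4 × (8.88 - 5.52) = -8.064%, loss ≈ 7060 × 8.064/100 ≈ 569.
Year 2023: gap = -2.4 × (9.08 - 5.52) = -8.544%, loss ≈ 7060 × 8.544/100 ≈ 603.
Year 2024: gap = -2.4 × (8.19 - 5.52) = -6.408%, loss ≈ 7060 × 6.408/100 ≈ 452.
Year 2025: gap = -2.4 × (7.43 - 5.52) = -4.584%, loss ≈ 7060 × 4.584/100 ≈ 324.
Total lost output = 569 + 603 + 452 + 324 = 1948 billion.

$1,948 billion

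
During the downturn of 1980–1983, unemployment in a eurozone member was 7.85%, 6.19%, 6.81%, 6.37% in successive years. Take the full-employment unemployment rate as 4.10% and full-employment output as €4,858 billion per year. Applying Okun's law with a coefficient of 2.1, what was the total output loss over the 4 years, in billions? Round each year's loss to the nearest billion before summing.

Year 1980: gap = -2.1 × (7.85 - 4.1) = -7.875%, loss ≈ 4858 × 7.875/100 ≈ 383.
Year 1981: gap = -2.1 × (6.19 - 4.1) = -4.389%, loss ≈ 4858 × 4.389/100 ≈ 213.
Year 1982: gap = -2.1 × (6.81 - 4.1) = -5.691%, loss ≈ 4858 × 5.691/100 ≈ 276.
Year 1983: gap = -2.1 × (6.37 - 4.1) = -4.767%, loss ≈ 4858 × 4.767/100 ≈ 232.
Total lost output = 383 + 213 + 276 + 232 = 1104 billion.

€1,104 billion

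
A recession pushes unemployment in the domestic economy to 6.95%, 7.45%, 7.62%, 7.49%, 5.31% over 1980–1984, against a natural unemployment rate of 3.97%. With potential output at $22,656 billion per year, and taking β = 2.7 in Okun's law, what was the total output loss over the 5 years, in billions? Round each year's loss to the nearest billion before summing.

Year 1980: gap = -2.7 × (6.95 - 3.97) = -8.046%, loss ≈ 22656 × 8.046/100 ≈ 1823.
Year 1981: gap = -2.7 × (7.45 - 3.97) = -9.396%, loss ≈ 22656 × 9.396/100 ≈ 2129.
Year 1982: gap = -2.7 × (7.62 - 3.97) = -9.855%, loss ≈ 22656 × 9.855/100 ≈ 2233.
Year 1983: gap = -2.7 × (7.49 - 3.97) = -9.504%, loss ≈ 22656 × 9.504/100 ≈ 2153.
Year 1984: gap = -2.7 × (5.31 - 3.97) = -3.618%, loss ≈ 22656 × 3.618/100 ≈ 820.
Total lost output = 1823 + 2129 + 2233 + 2153 + 820 = 9158 billion.

$9,158 billion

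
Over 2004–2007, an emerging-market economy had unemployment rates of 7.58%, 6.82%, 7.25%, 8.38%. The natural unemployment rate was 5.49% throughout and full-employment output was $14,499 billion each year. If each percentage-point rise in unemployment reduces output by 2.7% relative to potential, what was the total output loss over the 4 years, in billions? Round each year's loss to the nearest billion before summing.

Year 2004: gap = -2.7 × (7.58 - 5.49) = -5.643%, loss ≈ 14499 × 5.643/100 ≈ 818.
Year 2005: gap = -2.7 × (6.82 - 5.49) = -3.591%, loss ≈ 14499 × 3.591/100 ≈ 521.
Year 2006: gap = -2.7 × (7.25 - 5.49) = -4.752%, loss ≈ 14499 × 4.752/100 ≈ 689.
Year 2007: gap = -2.7 × (8.38 - 5.49) = -7.803%, loss ≈ 14499 × 7.803/100 ≈ 1131.
Total lost output = 818 + 521 + 689 + 1131 = 3159 billion.

$3,159 billion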